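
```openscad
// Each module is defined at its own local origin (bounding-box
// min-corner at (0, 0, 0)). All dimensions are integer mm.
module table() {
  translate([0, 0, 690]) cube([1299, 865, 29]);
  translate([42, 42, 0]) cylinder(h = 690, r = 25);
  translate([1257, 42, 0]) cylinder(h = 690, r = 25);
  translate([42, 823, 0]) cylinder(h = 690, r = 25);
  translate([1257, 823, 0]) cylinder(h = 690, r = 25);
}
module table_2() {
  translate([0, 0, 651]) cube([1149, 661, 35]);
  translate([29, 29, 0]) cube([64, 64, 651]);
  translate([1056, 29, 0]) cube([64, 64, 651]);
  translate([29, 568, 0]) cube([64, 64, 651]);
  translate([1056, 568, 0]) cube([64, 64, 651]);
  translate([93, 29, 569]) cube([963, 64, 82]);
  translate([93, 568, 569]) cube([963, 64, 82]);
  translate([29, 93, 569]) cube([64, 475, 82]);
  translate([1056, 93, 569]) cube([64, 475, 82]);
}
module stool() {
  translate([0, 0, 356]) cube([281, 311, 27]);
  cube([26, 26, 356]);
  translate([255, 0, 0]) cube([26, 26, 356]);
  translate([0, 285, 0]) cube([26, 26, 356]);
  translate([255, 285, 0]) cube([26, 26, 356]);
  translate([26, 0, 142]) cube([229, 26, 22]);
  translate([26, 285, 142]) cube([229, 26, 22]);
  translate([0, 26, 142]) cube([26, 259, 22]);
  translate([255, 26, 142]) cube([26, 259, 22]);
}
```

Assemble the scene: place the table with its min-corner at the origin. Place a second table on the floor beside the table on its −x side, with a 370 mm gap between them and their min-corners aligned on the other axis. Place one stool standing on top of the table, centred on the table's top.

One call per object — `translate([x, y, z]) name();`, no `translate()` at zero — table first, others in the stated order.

table();
translate([-1519, 0, 0]) table_2();
translate([509, 277, 719]) stool();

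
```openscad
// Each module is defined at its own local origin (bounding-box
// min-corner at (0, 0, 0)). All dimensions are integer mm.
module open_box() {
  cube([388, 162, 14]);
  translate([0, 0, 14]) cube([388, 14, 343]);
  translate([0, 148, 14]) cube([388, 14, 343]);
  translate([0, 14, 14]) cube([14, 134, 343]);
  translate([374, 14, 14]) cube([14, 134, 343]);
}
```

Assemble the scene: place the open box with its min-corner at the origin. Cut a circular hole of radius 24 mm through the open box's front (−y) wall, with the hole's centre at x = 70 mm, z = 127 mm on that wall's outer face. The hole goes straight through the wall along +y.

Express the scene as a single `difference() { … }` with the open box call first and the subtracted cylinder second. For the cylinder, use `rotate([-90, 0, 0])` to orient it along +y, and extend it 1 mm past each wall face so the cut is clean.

difference() {
  open_box();
  translate([70, -1, 127]) rotate([-90, 0, 0]) cylinder(h = 16, r = 24);
}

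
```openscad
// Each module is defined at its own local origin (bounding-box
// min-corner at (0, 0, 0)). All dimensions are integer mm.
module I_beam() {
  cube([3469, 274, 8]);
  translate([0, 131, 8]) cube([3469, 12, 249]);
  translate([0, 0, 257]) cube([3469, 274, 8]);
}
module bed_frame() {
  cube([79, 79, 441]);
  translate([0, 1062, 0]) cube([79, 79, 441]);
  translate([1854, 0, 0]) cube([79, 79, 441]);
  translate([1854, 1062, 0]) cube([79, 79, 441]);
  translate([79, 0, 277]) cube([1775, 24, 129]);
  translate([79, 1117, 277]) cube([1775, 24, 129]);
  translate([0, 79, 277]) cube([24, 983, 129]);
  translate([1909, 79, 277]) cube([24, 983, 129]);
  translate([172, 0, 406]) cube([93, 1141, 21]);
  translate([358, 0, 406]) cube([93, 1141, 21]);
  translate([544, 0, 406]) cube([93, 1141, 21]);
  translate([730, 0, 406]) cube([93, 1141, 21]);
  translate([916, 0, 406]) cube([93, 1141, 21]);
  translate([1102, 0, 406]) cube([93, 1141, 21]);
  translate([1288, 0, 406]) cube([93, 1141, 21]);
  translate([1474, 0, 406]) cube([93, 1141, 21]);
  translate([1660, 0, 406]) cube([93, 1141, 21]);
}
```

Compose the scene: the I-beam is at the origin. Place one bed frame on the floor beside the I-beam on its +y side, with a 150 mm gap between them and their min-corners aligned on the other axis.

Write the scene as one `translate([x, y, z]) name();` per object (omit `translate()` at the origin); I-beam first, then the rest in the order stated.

I_beam();
translate([0, 424, 0]) bed_frame();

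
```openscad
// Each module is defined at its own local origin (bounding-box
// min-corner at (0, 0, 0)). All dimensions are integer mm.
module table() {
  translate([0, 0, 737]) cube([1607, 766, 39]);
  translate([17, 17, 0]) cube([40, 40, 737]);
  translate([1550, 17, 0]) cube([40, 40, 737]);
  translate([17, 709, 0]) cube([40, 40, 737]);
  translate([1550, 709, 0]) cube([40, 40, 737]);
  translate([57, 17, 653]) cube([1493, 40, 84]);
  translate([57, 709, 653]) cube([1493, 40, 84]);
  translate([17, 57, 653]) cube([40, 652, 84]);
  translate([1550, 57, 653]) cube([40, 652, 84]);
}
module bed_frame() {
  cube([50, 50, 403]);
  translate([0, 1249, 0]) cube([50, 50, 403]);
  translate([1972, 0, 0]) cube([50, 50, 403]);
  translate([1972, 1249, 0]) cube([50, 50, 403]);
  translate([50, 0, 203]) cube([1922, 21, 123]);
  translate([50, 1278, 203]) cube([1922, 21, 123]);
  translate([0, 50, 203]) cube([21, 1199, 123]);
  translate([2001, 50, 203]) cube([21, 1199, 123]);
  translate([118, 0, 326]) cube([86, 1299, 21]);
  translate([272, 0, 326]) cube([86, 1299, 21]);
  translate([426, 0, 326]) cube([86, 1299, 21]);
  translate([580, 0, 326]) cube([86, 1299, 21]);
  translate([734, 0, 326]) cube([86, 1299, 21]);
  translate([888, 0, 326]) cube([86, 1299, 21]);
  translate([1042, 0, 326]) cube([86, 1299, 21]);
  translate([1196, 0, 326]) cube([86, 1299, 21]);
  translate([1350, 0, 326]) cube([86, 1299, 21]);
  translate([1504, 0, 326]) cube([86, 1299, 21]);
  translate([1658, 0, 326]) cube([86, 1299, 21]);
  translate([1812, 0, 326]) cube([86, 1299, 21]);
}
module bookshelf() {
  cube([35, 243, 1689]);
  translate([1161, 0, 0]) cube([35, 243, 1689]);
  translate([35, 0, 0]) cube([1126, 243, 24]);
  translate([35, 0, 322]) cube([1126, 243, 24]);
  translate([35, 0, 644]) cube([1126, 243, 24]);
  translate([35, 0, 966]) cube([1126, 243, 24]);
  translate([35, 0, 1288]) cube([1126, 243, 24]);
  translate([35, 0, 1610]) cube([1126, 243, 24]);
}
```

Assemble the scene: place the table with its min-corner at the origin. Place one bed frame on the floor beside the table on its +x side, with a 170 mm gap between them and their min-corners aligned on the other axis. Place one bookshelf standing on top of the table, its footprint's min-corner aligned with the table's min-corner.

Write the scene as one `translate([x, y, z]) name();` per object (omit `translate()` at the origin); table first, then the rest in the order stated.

table();
translate([1777, 0, 0]) bed_frame();
translate([0, 0, 776]) bookshelf();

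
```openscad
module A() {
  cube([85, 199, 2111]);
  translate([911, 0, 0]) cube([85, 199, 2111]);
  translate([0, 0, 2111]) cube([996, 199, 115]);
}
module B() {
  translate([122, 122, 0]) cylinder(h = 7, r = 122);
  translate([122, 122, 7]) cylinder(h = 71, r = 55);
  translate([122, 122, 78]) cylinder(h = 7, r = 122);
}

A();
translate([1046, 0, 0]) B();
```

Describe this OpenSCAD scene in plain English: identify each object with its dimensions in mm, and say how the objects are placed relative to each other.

A is a door frame. The clear opening is 826 mm wide and 2111 mm high. Two 85 mm wide jambs, 199 mm deep, stand either side of the opening from the floor to the top of the opening. A 115 mm thick head sits across the top of both jambs, spanning the full outside width of the frame.

B is a spool: two coaxial disc flanges of radius 122 mm and thickness 7 mm, joined by a core cylinder of radius 55 mm and height 71 mm. The lower flange rests on z = 0 and the three cylinders share a vertical axis.

The spool is on the floor beside the door frame on its +x side.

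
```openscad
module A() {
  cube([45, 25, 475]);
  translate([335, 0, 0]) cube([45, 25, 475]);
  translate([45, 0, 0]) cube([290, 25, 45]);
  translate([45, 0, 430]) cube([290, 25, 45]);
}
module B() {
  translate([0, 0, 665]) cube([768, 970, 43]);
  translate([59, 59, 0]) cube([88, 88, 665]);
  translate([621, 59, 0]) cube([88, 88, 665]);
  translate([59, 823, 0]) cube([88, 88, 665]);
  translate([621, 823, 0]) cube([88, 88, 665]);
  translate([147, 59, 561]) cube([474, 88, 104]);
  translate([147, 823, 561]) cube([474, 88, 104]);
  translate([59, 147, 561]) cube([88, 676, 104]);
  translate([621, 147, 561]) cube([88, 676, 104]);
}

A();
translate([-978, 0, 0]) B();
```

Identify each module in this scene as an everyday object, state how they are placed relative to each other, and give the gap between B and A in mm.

A is a picture frame. B is a table. The table is on the floor beside the picture frame on its −x side. The gap between the table and the picture frame is 210 mm.

The table's nearest face is 210 mm from the picture frame's −x face.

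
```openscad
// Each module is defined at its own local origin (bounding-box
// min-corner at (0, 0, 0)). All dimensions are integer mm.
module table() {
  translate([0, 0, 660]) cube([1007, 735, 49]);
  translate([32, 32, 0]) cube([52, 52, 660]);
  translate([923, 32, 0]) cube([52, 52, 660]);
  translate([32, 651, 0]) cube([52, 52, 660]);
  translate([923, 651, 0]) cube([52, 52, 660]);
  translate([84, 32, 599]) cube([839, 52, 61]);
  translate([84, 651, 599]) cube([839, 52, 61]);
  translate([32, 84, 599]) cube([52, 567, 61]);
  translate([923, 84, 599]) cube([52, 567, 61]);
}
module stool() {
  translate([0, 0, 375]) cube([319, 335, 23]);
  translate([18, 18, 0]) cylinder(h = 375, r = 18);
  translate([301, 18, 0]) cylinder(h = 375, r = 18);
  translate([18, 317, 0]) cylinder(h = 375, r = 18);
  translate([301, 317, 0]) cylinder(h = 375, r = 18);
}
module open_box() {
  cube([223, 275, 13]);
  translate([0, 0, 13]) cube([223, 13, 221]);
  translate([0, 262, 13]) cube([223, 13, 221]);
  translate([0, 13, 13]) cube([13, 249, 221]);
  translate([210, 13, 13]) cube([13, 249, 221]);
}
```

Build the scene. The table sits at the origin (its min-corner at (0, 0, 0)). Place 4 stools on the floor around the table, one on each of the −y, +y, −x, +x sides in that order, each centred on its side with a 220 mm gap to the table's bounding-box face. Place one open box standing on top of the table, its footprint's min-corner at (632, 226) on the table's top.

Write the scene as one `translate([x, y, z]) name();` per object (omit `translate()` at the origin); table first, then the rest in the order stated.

table();
translate([344, -555, 0]) stool();
translate([344, 955, 0]) stool();
translate([-539, 200, 0]) stool();
translate([1227, 200, 0]) stool();
translate([632, 226, 709]) open_box();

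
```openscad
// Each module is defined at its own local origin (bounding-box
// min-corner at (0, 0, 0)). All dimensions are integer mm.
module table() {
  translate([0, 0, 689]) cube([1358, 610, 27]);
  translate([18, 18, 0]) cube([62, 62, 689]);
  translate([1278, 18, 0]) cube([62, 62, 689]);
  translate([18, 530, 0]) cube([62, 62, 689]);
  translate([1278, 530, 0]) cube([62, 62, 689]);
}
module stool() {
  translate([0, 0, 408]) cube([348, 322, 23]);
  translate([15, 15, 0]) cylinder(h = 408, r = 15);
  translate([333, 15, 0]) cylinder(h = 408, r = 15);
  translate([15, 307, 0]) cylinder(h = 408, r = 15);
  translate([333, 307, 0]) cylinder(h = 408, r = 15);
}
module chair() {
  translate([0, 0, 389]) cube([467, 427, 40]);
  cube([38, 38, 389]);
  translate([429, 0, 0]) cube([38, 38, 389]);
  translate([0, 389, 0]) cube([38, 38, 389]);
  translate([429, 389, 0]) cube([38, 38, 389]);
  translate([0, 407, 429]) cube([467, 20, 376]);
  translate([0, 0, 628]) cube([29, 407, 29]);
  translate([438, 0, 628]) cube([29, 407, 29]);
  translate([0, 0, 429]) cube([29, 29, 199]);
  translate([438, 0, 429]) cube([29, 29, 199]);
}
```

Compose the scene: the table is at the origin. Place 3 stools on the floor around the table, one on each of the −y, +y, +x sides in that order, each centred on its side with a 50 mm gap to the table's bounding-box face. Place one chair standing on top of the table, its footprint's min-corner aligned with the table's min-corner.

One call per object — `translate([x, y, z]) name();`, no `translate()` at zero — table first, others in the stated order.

table();
translate([505, -372, 0]) stool();
translate([505, 660, 0]) stool();
translate([1408, 144, 0]) stool();
translate([0, 0, 716]) chair();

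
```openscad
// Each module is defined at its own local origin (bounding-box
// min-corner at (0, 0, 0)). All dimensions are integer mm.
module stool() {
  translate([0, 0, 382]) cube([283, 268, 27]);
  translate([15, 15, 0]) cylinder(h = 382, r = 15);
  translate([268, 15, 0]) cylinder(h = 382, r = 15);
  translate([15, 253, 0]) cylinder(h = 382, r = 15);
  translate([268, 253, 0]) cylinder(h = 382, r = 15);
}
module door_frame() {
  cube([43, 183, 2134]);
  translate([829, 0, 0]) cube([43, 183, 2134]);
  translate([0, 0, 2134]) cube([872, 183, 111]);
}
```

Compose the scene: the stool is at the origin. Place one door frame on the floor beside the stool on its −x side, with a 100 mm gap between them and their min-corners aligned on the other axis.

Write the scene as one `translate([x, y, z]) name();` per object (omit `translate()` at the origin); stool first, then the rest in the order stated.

stool();
translate([-972, 0, 0]) door_frame();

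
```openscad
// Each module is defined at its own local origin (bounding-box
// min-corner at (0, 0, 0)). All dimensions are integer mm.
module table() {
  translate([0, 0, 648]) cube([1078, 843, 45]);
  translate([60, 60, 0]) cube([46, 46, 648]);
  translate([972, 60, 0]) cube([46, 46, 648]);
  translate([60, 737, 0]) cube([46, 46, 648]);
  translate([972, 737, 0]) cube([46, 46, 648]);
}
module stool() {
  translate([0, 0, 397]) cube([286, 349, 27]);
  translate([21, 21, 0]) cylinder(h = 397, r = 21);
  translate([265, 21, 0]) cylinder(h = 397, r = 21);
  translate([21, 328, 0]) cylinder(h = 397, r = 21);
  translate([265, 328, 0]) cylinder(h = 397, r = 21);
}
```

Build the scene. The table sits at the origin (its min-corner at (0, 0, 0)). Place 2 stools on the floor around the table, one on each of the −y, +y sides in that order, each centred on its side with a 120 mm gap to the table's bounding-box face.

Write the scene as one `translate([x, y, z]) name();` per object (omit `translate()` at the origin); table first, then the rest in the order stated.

table();
translate([396, -469, 0]) stool();
translate([396, 963, 0]) stool();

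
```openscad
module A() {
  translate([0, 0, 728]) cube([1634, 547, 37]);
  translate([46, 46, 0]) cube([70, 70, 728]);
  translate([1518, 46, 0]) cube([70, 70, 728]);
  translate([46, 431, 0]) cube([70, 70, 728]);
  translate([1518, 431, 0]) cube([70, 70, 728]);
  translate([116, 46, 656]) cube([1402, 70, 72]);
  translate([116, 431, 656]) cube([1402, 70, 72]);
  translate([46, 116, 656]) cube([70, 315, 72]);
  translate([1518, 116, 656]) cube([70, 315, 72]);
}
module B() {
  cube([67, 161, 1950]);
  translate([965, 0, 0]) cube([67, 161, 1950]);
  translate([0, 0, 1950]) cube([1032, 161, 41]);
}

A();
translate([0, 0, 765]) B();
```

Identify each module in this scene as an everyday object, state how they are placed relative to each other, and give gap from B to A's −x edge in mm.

The door frame's min-x is at 0; the table's min-x is 0; gap = 0 mm.

A is a table. B is a door frame. The door frame is on top of the table. The gap from the door frame to the table's −x edge is 0 mm.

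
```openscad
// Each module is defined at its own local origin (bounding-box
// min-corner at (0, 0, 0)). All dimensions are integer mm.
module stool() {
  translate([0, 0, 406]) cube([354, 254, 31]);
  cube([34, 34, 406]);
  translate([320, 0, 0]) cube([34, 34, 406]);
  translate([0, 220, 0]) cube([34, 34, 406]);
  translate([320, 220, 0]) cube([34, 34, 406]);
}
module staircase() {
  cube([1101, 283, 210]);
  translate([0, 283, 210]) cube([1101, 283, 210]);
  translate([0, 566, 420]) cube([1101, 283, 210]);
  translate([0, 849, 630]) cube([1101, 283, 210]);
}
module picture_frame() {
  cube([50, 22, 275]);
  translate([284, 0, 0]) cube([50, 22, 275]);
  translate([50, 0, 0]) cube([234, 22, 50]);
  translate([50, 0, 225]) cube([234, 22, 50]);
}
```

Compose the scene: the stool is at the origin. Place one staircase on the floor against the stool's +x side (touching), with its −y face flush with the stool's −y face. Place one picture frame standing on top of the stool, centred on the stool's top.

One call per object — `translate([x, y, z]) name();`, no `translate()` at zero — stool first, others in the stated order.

stool();
translate([354, 0, 0]) staircase();
translate([10, 116, 437]) picture_frame();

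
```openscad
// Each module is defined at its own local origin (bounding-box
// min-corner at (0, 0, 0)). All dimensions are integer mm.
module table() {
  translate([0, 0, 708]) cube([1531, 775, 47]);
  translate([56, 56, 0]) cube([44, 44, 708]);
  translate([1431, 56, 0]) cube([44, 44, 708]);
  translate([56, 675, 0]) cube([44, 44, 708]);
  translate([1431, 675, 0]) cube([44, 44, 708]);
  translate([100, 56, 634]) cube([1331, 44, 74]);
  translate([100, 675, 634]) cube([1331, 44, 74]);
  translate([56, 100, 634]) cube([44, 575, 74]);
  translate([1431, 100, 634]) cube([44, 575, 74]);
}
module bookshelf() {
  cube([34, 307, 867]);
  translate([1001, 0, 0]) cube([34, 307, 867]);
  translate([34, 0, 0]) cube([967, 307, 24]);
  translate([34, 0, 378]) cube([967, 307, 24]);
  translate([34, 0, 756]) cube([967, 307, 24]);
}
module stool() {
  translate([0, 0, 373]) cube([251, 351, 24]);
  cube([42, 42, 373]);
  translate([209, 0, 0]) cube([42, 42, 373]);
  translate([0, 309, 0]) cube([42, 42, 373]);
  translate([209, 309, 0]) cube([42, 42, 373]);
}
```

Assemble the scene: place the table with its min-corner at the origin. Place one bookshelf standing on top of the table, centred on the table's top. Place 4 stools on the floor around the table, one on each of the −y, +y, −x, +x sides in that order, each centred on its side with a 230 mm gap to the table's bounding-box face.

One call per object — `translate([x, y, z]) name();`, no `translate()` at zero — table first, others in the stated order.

table();
translate([248, 234, 755]) bookshelf();
translate([640, -581, 0]) stool();
translate([640, 1005, 0]) stool();
translate([-481, 212, 0]) stool();
translate([1761, 212, 0]) stool();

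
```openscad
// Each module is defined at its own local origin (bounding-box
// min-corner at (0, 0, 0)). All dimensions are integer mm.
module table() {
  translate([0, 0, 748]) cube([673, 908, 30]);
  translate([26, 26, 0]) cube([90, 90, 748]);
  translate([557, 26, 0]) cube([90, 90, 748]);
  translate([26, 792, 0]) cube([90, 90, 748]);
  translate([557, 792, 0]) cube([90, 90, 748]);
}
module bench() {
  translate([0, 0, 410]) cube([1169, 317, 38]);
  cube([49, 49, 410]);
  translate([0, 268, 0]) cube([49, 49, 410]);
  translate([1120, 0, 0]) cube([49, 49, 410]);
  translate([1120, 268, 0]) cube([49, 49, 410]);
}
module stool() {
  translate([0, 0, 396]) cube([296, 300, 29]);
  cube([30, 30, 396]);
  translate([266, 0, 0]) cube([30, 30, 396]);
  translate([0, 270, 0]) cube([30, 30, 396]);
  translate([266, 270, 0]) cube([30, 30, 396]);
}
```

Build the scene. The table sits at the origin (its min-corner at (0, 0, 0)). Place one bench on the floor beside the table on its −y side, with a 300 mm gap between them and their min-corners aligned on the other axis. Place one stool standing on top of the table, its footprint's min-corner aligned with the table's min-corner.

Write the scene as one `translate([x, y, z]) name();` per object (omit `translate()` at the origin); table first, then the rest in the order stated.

table();
translate([0, -617, 0]) bench();
translate([0, 0, 778]) stool();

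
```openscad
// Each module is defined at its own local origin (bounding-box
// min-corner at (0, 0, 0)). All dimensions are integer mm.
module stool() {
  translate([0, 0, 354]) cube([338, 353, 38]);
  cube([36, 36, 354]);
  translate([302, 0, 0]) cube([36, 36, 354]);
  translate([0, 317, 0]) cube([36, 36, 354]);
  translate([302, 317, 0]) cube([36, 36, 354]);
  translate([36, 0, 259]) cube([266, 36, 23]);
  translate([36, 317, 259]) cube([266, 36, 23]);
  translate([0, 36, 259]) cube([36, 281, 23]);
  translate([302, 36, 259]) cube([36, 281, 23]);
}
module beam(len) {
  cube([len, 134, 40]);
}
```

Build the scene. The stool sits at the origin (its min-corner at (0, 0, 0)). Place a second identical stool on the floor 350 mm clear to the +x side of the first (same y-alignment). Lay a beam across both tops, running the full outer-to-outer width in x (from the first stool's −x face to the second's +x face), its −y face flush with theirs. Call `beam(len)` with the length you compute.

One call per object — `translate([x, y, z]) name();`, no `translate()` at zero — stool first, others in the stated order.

stool();
translate([688, 0, 0]) stool();
translate([0, 0, 392]) beam(1026);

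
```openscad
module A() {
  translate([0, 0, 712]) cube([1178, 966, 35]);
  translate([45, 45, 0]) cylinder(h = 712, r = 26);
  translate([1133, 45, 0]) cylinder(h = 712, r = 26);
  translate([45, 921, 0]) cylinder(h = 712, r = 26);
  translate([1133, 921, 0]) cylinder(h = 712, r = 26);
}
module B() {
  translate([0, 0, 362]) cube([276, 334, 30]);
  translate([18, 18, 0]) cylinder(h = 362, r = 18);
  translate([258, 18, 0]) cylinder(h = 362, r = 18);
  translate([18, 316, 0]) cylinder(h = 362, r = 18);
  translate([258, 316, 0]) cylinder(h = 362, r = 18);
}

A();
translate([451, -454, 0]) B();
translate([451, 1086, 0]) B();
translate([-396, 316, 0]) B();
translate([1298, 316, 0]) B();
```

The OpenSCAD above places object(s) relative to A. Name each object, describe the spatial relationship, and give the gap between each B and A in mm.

A is a table. B is a stool. Four stools sit around the table at the −y, +y, −x, +x sides. The gap between each stool and the table is 120 mm.

Each stool's nearest face is 120 mm from the table's bounding box.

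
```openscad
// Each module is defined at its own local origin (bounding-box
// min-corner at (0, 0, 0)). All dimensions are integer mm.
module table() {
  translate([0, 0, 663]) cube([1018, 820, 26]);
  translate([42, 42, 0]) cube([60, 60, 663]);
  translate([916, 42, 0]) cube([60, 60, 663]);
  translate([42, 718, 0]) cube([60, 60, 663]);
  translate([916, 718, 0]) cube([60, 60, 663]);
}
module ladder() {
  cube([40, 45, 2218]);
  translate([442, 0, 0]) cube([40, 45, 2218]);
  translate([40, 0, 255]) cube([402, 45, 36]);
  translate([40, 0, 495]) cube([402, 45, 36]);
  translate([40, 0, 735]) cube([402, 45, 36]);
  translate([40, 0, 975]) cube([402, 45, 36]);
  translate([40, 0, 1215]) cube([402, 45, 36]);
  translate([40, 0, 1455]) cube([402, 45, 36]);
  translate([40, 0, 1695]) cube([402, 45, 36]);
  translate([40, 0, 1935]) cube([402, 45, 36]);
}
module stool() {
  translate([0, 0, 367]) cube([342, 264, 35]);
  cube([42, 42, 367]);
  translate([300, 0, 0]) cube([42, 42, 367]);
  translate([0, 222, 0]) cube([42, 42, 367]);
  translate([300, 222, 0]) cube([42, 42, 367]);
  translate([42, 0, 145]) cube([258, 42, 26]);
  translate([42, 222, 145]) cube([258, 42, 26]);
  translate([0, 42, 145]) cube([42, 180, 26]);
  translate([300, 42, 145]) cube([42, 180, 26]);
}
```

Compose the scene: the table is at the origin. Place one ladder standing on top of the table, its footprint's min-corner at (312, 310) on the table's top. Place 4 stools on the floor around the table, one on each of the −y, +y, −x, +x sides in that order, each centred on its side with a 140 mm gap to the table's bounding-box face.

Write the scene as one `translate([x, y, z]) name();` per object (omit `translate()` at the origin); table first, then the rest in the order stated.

table();
translate([312, 310, 689]) ladder();
translate([338, -404, 0]) stool();
translate([338, 960, 0]) stool();
translate([-482, 278, 0]) stool();
translate([1158, 278, 0]) stool();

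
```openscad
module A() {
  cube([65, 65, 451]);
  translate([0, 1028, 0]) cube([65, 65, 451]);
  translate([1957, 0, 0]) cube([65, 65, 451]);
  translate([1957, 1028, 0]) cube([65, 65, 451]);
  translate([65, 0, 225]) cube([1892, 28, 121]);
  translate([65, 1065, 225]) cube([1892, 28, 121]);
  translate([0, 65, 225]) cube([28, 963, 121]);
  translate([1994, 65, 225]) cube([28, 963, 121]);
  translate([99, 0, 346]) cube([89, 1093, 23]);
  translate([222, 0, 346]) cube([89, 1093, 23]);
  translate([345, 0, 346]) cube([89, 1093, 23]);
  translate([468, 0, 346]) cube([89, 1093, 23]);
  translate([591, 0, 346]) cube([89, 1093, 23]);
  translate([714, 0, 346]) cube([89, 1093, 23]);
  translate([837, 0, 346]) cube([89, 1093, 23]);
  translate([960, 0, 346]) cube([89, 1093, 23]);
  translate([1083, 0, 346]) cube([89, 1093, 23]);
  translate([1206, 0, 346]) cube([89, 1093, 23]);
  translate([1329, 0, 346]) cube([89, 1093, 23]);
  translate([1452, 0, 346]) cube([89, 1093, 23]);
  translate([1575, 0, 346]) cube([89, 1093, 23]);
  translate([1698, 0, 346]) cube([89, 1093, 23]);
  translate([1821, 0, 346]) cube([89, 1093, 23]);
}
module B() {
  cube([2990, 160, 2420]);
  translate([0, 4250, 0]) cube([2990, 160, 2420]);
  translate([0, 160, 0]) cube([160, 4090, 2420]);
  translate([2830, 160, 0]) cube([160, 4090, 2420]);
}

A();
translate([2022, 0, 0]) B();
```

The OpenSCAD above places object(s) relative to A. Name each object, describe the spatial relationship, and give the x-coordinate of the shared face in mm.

The bed frame's +x face and the house frame's −x face are both at x = 2022 mm.

A is a bed frame. B is a house frame. The house frame is against the bed frame's +x side, with their −y faces flush. The x-coordinate of the shared face is 2022 mm.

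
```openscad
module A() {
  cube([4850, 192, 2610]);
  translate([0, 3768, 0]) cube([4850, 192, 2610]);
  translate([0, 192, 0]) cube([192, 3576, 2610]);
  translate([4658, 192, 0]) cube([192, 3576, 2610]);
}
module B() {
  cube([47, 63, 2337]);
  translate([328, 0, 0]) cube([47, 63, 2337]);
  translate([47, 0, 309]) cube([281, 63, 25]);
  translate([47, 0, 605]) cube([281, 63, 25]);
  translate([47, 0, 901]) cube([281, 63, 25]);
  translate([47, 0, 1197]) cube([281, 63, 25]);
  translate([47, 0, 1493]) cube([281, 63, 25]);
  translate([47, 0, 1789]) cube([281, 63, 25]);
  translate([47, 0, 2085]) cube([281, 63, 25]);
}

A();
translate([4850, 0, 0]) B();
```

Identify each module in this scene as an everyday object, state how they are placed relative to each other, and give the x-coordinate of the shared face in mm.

A is a house frame. B is a ladder. The ladder is against the house frame's +x side, with their −y faces flush. The x-coordinate of the shared face is 4850 mm.

The house frame's +x face and the ladder's −x face are both at x = 4850 mm.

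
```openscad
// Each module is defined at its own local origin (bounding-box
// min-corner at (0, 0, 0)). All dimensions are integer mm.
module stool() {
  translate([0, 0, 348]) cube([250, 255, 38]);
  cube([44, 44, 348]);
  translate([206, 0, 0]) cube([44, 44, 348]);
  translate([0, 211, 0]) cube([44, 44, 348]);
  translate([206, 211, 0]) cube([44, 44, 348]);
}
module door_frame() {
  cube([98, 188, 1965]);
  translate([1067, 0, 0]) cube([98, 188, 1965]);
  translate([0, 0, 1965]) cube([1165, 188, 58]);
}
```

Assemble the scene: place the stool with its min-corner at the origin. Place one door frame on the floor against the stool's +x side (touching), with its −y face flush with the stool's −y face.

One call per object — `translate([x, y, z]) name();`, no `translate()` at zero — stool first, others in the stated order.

stool();
translate([250, 0, 0]) door_frame();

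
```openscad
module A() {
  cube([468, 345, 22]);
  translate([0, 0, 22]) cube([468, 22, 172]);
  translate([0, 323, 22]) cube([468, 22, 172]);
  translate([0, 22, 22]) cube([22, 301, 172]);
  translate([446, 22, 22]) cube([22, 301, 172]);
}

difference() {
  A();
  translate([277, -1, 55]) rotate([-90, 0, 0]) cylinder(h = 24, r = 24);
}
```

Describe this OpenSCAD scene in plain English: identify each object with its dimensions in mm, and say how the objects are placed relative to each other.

A is an open-topped rectangular box: outside dimensions 468×345×194 mm, with a uniform wall and base thickness of 22 mm. The base is a full 468×345 slab on the floor; four walls sit on top of the base. The front and back walls (the −y and +y sides) span the full width; the two side walls fit between them.

The open box has a circular hole of radius 24 mm through its front wall, centred at (x = 277, z = 55).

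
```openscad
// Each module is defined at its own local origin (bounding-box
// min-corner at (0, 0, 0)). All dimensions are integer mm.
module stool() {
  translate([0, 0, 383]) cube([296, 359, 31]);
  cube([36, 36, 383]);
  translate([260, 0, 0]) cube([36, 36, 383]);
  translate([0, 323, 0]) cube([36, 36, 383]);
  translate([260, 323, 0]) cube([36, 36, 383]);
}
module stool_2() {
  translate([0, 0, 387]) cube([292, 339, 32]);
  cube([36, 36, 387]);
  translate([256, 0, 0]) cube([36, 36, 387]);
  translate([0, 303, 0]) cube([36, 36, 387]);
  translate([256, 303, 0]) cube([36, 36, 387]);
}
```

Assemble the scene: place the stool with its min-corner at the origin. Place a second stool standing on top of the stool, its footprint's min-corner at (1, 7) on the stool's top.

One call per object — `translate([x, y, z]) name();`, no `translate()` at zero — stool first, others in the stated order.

stool();
translate([1, 7, 414]) stool_2();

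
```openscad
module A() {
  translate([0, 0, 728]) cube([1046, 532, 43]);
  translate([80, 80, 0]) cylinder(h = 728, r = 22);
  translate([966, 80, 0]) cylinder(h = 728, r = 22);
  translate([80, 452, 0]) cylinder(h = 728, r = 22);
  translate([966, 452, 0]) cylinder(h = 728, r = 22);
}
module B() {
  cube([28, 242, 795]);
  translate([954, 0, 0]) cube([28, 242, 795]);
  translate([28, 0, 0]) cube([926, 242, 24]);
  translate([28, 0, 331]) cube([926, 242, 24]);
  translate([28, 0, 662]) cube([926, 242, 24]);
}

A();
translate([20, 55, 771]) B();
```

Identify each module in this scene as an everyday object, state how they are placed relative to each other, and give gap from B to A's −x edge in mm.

The bookshelf's min-x is at 20; the table's min-x is 0; gap = 20 mm.

A is a table. B is a bookshelf. The bookshelf is on top of the table. The gap from the bookshelf to the table's −x edge is 20 mm.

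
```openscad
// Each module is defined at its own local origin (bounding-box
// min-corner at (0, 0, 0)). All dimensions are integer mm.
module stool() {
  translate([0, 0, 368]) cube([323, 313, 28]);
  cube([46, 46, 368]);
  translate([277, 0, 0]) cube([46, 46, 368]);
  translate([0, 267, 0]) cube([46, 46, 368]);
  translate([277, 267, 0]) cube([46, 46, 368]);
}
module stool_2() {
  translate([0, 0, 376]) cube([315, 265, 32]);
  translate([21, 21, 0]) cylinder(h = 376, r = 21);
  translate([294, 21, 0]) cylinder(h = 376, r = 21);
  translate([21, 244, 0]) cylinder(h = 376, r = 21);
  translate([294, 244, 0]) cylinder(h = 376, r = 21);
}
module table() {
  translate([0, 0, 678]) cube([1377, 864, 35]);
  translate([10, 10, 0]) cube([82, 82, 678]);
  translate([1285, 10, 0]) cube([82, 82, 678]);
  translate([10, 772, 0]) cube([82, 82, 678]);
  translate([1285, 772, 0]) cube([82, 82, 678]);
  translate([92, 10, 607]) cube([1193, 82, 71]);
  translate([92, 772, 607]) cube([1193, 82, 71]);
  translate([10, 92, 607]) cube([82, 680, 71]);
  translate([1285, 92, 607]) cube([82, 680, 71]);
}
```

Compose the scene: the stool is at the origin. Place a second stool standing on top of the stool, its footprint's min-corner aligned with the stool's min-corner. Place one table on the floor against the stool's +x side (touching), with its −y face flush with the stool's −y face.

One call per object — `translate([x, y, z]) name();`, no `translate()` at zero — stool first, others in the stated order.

stool();
translate([0, 0, 396]) stool_2();
translate([323, 0, 0]) table();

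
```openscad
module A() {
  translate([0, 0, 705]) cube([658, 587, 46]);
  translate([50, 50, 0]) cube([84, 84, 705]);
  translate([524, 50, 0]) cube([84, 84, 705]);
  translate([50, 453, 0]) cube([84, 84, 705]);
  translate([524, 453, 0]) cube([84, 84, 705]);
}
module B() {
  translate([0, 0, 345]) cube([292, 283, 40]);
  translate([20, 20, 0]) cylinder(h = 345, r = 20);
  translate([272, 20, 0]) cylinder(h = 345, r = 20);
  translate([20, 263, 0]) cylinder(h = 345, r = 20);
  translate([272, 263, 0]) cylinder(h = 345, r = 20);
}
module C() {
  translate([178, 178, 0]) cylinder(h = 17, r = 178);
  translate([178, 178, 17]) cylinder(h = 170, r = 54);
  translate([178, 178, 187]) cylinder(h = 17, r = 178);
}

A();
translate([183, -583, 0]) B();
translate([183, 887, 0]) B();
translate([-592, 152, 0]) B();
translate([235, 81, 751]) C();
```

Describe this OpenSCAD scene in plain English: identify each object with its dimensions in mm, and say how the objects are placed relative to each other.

A is a table: top 658 mm (x) × 587 mm (y), 46 mm thick, upper face at z = 751 mm, on four 84×84 mm square legs, each inset 50 mm from the nearest pair of top edges, running from z = 0 to the bottom of the top.

B is a four-legged stool. The seat is 292×283 mm, 40 mm thick, top at z = 385 mm. It stands on four round legs, each 40 mm in diameter, from z = 0 to the seat underside, each leg's axis is inset half a diameter from the nearest pair of seat edges (so the leg's bounding box is flush with the corner).

C is a spool: two coaxial disc flanges of radius 178 mm and thickness 17 mm, joined by a core cylinder of radius 54 mm and height 170 mm. The lower flange rests on z = 0 and the three cylinders share a vertical axis.

Three stools sit around the table at the −y, +y, −x sides. The spool is on top of the table.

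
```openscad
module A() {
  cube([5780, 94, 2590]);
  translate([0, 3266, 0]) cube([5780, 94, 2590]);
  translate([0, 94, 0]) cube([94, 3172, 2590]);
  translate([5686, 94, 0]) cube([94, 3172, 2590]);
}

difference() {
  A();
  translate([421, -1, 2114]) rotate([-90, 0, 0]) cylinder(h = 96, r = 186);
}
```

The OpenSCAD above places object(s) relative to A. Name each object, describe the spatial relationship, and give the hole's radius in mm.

The subtracted cylinder has r = 186 mm.

A is a house frame. The house frame has a circular hole through its front wall. The hole's radius is 186 mm.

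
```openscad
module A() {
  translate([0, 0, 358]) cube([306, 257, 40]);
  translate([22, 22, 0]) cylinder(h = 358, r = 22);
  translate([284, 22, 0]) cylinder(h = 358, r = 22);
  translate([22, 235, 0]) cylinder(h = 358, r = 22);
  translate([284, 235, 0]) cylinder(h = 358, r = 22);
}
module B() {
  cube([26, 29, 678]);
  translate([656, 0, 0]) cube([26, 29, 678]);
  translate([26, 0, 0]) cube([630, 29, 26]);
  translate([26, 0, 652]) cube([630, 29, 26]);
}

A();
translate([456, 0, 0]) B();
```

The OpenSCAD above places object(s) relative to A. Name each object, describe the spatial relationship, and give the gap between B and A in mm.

The picture frame's nearest face is 150 mm from the stool's +x face.

A is a stool. B is a picture frame. The picture frame is on the floor beside the stool on its +x side. The gap between the picture frame and the stool is 150 mm.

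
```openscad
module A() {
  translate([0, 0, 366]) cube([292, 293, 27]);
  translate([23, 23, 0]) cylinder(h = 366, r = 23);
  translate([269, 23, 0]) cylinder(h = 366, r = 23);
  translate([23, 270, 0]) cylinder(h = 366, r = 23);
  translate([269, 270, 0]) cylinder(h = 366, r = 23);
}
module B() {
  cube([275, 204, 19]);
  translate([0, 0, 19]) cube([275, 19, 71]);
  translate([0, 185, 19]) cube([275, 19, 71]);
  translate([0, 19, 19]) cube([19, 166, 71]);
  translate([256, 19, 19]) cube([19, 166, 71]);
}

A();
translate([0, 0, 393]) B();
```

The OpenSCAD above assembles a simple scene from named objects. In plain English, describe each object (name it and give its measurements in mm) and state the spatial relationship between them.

A is a four-legged stool. The seat is a 292×293×27 mm slab whose top surface is at z = 393 mm; four round legs, each 46 mm in diameter, run from the floor (z = 0) to the underside of the seat, each leg's axis is inset half a diameter from the nearest pair of seat edges (so the leg's bounding box is flush with the corner).

B is an open storage box with external size 275×204×90 mm and wall thickness 19 mm (the base is also 19 mm thick). The base covers the whole footprint; the four walls stand on the base, with the y-facing walls full-width and the x-facing walls fitting between their inner faces.

The open box is on top of the stool.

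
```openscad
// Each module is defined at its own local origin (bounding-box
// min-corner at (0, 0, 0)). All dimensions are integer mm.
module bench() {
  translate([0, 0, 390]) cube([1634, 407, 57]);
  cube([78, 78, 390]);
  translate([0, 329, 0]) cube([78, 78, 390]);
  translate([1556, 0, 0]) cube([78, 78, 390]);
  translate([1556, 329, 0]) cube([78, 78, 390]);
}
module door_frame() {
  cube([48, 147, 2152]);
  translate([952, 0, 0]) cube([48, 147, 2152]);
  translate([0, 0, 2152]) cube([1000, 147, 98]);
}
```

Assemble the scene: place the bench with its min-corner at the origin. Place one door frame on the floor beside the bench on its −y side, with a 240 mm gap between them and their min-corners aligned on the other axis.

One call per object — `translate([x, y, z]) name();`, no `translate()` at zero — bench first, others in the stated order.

bench();
translate([0, -387, 0]) door_frame();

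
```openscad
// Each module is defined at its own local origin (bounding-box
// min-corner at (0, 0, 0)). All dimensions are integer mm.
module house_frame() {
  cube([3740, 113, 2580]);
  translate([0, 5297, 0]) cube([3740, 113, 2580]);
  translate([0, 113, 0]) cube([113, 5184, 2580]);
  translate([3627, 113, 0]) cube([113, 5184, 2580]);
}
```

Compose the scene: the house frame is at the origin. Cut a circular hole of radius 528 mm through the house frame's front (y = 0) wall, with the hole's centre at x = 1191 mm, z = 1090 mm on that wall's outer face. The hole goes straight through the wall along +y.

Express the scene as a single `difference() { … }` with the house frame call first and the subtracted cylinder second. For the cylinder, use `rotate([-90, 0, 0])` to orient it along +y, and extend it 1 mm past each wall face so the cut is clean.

difference() {
  house_frame();
  translate([1191, -1, 1090]) rotate([-90, 0, 0]) cylinder(h = 115, r = 528);
}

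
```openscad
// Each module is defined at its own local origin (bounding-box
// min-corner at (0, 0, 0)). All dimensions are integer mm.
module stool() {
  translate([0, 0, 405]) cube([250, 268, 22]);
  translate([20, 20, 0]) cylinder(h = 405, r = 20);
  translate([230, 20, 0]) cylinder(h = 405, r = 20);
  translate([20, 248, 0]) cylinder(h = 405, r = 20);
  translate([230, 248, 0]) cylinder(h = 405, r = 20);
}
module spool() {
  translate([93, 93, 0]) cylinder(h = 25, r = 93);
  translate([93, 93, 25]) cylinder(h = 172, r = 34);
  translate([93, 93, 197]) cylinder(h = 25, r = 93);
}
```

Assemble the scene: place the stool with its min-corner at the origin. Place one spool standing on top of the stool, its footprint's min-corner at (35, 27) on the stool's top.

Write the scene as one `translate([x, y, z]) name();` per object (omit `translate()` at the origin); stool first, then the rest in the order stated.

stool();
translate([35, 27, 427]) spool();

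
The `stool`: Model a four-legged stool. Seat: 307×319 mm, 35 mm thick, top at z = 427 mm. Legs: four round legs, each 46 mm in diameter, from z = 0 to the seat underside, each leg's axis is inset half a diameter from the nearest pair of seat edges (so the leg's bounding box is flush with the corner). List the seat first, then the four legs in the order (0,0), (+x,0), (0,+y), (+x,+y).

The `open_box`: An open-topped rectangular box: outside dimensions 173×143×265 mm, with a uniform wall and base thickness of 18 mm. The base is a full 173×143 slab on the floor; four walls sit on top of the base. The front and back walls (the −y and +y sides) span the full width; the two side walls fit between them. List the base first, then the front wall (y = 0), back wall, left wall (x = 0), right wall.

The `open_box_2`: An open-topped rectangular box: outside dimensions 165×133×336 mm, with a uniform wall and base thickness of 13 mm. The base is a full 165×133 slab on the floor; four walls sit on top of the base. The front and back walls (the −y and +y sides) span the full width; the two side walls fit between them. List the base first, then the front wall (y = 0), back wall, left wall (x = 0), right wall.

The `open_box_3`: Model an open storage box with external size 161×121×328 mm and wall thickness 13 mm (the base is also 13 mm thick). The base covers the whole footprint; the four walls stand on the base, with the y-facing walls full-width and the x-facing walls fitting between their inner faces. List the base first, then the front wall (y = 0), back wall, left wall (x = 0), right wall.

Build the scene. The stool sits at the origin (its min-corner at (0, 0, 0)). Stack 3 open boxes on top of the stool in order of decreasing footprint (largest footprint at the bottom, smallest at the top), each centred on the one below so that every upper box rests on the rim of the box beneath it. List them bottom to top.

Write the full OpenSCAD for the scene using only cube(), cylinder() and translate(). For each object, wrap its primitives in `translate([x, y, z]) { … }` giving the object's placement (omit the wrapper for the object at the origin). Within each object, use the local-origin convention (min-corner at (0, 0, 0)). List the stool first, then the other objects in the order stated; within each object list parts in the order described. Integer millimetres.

translate([0, 0, 392]) cube([307, 319, 35]);
translate([23, 23, 0]) cylinder(h = 392, r = 23);
translate([284, 23, 0]) cylinder(h = 392, r = 23);
translate([23, 296, 0]) cylinder(h = 392, r = 23);
translate([284, 296, 0]) cylinder(h = 392, r = 23);
translate([67, 88, 427]) {
  cube([173, 143, 18]);
  translate([0, 0, 18]) cube([173, 18, 247]);
  translate([0, 125, 18]) cube([173, 18, 247]);
  translate([0, 18, 18]) cube([18, 107, 247]);
  translate([155, 18, 18]) cube([18, 107, 247]);
}
translate([71, 93, 692]) {
  cube([165, 133, 13]);
  translate([0, 0, 13]) cube([165, 13, 323]);
  translate([0, 120, 13]) cube([165, 13, 323]);
  translate([0, 13, 13]) cube([13, 107, 323]);
  translate([152, 13, 13]) cube([13, 107, 323]);
}
translate([73, 99, 1028]) {
  cube([161, 121, 13]);
  translate([0, 0, 13]) cube([161, 13, 315]);
  translate([0, 108, 13]) cube([161, 13, 315]);
  translate([0, 13, 13]) cube([13, 95, 315]);
  translate([148, 13, 13]) cube([13, 95, 315]);
}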